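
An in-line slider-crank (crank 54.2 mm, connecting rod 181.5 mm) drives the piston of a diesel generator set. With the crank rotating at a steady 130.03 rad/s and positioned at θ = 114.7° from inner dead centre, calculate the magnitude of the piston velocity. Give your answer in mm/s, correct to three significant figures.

5570

ω = 130 rad/s
For an in-line slider-crank, x = r cosθ + √(L² − r² sin²θ), so v = −rω sinθ·[1 + r cosθ/√(L² − r² sin²θ)].
With r = 0.0542 m, L = 0.1815 m, θ = 114.7°: √(L² − r² sin²θ) = 0.17469 m.
v = −0.0542·130·0.90851·[1 + 0.0542·-0.41787/0.17469] = -5.5727 m/s.
|v| = 5.5727 m/s = 5572.7 mm/s.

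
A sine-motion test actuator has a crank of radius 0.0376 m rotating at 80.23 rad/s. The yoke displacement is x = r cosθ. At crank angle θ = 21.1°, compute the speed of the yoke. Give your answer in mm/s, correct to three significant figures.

ω = 80.23 rad/s
x = r cosθ ⇒ ẋ = −rω sinθ.
|v| = rω|sinθ| = 0.0376·80.23·|sin 21.1°| = 1.086 m/s = 1086 mm/s.

1090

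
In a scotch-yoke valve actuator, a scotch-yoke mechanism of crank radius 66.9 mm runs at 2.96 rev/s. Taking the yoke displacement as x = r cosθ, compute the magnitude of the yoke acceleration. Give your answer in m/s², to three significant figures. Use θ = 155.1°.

ω = 18.6 rad/s (from 2.96 rev/s).
x = r cosθ ⇒ ẍ = −rω² cosθ (ω constant).
|a| = rω²|cosθ| = 0.0669·(18.6)²·|cos 155.1°| = 20.989 m/s².

21.0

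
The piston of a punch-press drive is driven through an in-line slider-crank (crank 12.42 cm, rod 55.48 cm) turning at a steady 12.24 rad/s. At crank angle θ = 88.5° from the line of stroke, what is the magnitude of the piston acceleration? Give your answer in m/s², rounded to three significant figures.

ω = 12.24 rad/s
x(θ) = r cosθ + √(L² − r² sin²θ); with ω constant, a = ω²·d²x/dθ².
d²x/dθ² = −r cosθ − r²(cos2θ)/√u − r⁴ sin²2θ/(4u^{3/2}),  u = L² − r² sin²θ = 0.292388 m².
Substituting r = 0.1242 m, L = 0.5548 m, θ = 88.5°: d²x/dθ² = +0.025236 m.
a = ω²·d²x/dθ² = (12.24)²·(+0.025236) = +3.7808 m/s²;  |a| = 3.7808 m/s².

3.78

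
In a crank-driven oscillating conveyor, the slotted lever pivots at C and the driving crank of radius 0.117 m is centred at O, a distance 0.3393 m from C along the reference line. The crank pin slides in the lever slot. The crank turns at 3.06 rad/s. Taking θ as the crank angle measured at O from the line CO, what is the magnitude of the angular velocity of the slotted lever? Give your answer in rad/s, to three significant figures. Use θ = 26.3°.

0.754

ω = 3.06 rad/s
Crank pin A relative to C: A = (d + r cosθ, r sinθ); lever angle φ = atan2(r sinθ, d + r cosθ).
Differentiating tanφ: φ̇ = rω(d cosθ + r)/(d² + r² + 2dr cosθ).
d² + r² + 2dr cosθ = |CA|² = 0.199991 m²;  d cosθ + r = +0.42118 m.
|ω_lever| = |0.117·3.06·+0.42118| / 0.199991 = 0.75398 rad/s.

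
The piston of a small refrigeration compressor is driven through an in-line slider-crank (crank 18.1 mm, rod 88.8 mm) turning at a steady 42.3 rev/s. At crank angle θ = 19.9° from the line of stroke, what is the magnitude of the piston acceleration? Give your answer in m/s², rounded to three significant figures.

ω = 2π·42.3 = 265.8 rad/s
x(θ) = r cosθ + √(L² − r² sin²θ); with ω constant, a = ω²·d²x/dθ².
d²x/dθ² = −r cosθ − r²(cos2θ)/√u − r⁴ sin²2θ/(4u^{3/2}),  u = L² − r² sin²θ = 0.00784748 m².
Substituting r = 0.0181 m, L = 0.0888 m, θ = 19.9°: d²x/dθ² = -0.019876 m.
a = ω²·d²x/dθ² = (265.8)²·(-0.019876) = -1404 m/s²;  |a| = 1404 m/s².

1400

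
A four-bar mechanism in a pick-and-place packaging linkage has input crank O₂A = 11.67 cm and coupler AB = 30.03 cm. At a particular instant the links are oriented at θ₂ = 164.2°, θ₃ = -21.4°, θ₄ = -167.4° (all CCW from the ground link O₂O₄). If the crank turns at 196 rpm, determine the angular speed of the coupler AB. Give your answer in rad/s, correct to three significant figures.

6.78

ω₂ = 20.53 rad/s (from 196 rpm).
Differentiating the loop-closure r₂e^{iθ₂}+r₃e^{iθ₃}=r₁+r₄e^{iθ₄} gives r₂ω₂e^{iθ₂}+r₃ω₃e^{iθ₃}=r₄ω₄e^{iθ₄}.
Eliminating the other unknown: ω₃ = r₂ω₂ sin(θ₄−θ₂) / [r₃ sin(θ₃−θ₄)].
Numerator sine = +0.47562; denominator sine = +0.55919.
Result = 0.1167·20.53·(+0.47562) / (0.3003·(+0.55919)) = +6.7843 rad/s; magnitude 6.7843 rad/s.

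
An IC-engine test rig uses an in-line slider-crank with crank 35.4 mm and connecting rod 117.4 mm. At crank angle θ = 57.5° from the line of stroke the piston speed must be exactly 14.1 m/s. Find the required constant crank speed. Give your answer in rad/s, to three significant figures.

For an in-line slider-crank, |v_piston| = rω|sinθ|·[1 + r cosθ/√(L² − r² sin²θ)].
With r = 0.0354 m, L = 0.1174 m, θ = 57.5°: the bracketed kinematic factor |dx/dθ| = 0.034858 m.
ω = v/|dx/dθ| = 14.1/0.034858 = 404.5 rad/s.

405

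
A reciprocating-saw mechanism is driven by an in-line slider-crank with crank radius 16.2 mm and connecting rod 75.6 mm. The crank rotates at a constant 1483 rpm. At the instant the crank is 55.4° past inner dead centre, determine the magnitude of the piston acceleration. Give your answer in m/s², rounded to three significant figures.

ω = 2π·1483/60 = 155.3 rad/s
x(θ) = r cosθ + √(L² − r² sin²θ); with ω constant, a = ω²·d²x/dθ².
d²x/dθ² = −r cosθ − r²(cos2θ)/√u − r⁴ sin²2θ/(4u^{3/2}),  u = L² − r² sin²θ = 0.00553754 m².
Substituting r = 0.0162 m, L = 0.0756 m, θ = 55.4°: d²x/dθ² = -0.0079832 m.
a = ω²·d²x/dθ² = (155.3)²·(-0.0079832) = -192.54 m/s²;  |a| = 192.54 m/s².

193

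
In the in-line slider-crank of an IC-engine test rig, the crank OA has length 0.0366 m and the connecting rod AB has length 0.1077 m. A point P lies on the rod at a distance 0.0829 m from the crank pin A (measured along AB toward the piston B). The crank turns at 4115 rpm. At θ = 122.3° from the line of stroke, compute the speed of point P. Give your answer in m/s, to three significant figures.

ω = 430.9 rad/s.  Crank-pin speed |V_A| = rω = 15.772 m/s, perpendicular to OA.
Rod angle: sinφ = −(r/L) sinθ ⇒ φ = -16.693°; ω_rod = −rω cosθ/√(L²−r²sin²θ) = +81.694 rad/s.
V_P = V_A + ω_rod × AP, with AP = 0.0829 m along the rod.
Components: V_Px = −rω sinθ − a·ω_rod·sinφ = -11.386 m/s;  V_Py = rω cosθ + a·ω_rod·cosφ = -1.9406 m/s.
|V_P| = √(V_Px² + V_Py²) = 11.55 m/s.

11.6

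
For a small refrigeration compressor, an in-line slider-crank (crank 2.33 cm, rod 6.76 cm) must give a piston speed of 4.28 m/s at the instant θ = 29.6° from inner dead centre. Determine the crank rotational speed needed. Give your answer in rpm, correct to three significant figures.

2720

For an in-line slider-crank, |v_piston| = rω|sinθ|·[1 + r cosθ/√(L² − r² sin²θ)].
With r = 0.0233 m, L = 0.0676 m, θ = 29.6°: the bracketed kinematic factor |dx/dθ| = 0.015009 m.
ω = v/|dx/dθ| = 4.28/0.015009 = 285.16 rad/s.
N = 60ω/(2π) = 2723.1 rpm.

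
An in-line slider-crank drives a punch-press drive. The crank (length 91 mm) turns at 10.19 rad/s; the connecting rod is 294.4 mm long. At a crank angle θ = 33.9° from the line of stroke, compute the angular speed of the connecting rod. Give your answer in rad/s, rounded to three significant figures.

2.65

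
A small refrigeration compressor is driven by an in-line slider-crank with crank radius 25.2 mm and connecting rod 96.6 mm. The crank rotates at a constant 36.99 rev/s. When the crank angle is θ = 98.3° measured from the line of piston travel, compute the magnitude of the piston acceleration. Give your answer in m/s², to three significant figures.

ω = 2π·37 = 232.4 rad/s
x(θ) = r cosθ + √(L² − r² sin²θ); with ω constant, a = ω²·d²x/dθ².
d²x/dθ² = −r cosθ − r²(cos2θ)/√u − r⁴ sin²2θ/(4u^{3/2}),  u = L² − r² sin²θ = 0.00870975 m².
Substituting r = 0.0252 m, L = 0.0966 m, θ = 98.3°: d²x/dθ² = +0.010149 m.
a = ω²·d²x/dθ² = (232.4)²·(+0.010149) = +548.19 m/s²;  |a| = 548.19 m/s².

548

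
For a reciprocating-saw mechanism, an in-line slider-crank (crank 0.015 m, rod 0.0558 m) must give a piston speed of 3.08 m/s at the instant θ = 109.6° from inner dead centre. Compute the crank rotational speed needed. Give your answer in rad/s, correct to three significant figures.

For an in-line slider-crank, |v_piston| = rω|sinθ|·[1 + r cosθ/√(L² − r² sin²θ)].
With r = 0.015 m, L = 0.0558 m, θ = 109.6°: the bracketed kinematic factor |dx/dθ| = 0.012814 m.
ω = v/|dx/dθ| = 3.08/0.012814 = 240.37 rad/s.

240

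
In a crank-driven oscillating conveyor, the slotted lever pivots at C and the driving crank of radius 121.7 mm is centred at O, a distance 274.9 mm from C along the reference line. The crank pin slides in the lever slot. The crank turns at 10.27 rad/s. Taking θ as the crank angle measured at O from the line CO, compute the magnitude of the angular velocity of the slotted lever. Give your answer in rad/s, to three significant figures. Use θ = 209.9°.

4.50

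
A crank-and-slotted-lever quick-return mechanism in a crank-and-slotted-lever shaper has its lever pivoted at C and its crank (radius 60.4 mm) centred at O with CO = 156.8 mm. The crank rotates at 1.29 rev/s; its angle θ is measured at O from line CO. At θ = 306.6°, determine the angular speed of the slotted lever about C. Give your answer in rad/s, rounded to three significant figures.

1.91

ω = 8.105 rad/s (from 1.29 rev/s).
Crank pin A relative to C: A = (d + r cosθ, r sinθ); lever angle φ = atan2(r sinθ, d + r cosθ).
Differentiating tanφ: φ̇ = rω(d cosθ + r)/(d² + r² + 2dr cosθ).
d² + r² + 2dr cosθ = |CA|² = 0.0395278 m²;  d cosθ + r = +0.15389 m.
|ω_lever| = |0.0604·8.105·+0.15389| / 0.0395278 = 1.9059 rad/s.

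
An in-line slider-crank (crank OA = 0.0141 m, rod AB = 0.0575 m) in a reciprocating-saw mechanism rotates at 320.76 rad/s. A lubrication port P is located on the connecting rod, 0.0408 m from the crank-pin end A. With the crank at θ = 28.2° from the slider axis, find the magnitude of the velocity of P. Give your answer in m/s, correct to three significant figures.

2.73

ω = 320.8 rad/s.  Crank-pin speed |V_A| = rω = 4.5227 m/s, perpendicular to OA.
Rod angle: sinφ = −(r/L) sinθ ⇒ φ = -6.654°; ω_rod = −rω cosθ/√(L²−r²sin²θ) = -69.79 rad/s.
V_P = V_A + ω_rod × AP, with AP = 0.0408 m along the rod.
Components: V_Px = −rω sinθ − a·ω_rod·sinφ = -2.4672 m/s;  V_Py = rω cosθ + a·ω_rod·cosφ = +1.1576 m/s.
|V_P| = √(V_Px² + V_Py²) = 2.7253 m/s.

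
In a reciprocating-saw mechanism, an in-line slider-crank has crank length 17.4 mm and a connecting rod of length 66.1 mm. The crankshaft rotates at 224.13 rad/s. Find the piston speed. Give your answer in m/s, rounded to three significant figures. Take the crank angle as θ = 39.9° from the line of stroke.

3.01

ω = 224.1 rad/s
For an in-line slider-crank, x = r cosθ + √(L² − r² sin²θ), so v = −rω sinθ·[1 + r cosθ/√(L² − r² sin²θ)].
With r = 0.0174 m, L = 0.0661 m, θ = 39.9°: √(L² − r² sin²θ) = 0.065151 m.
v = −0.0174·224.1·0.64145·[1 + 0.0174·0.76717/0.065151] = -3.0141 m/s.
|v| = 3.0141 m/s.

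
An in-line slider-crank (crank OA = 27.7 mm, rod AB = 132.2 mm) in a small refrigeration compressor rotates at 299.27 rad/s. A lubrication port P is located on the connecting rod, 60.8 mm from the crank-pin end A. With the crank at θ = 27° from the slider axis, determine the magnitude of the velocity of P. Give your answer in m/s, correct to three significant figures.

5.71

ω = 299.3 rad/s.  Crank-pin speed |V_A| = rω = 8.2898 m/s, perpendicular to OA.
Rod angle: sinφ = −(r/L) sinθ ⇒ φ = -5.459°; ω_rod = −rω cosθ/√(L²−r²sin²θ) = -56.126 rad/s.
V_P = V_A + ω_rod × AP, with AP = 0.0608 m along the rod.
Components: V_Px = −rω sinθ − a·ω_rod·sinφ = -4.0881 m/s;  V_Py = rω cosθ + a·ω_rod·cosφ = +3.9892 m/s.
|V_P| = √(V_Px² + V_Py²) = 5.712 m/s.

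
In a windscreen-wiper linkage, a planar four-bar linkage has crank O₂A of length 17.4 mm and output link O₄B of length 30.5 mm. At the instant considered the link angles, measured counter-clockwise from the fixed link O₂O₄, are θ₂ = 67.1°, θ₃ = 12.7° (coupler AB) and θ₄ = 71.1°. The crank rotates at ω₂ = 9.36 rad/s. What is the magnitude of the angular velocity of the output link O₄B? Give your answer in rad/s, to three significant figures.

ω₂ = 9.36 rad/s
Differentiating the loop-closure r₂e^{iθ₂}+r₃e^{iθ₃}=r₁+r₄e^{iθ₄} gives r₂ω₂e^{iθ₂}+r₃ω₃e^{iθ₃}=r₄ω₄e^{iθ₄}.
Eliminating the other unknown: ω₄ = r₂ω₂ sin(θ₂−θ₃) / [r₄ sin(θ₄−θ₃)].
Numerator sine = +0.81310; denominator sine = +0.85173.
Result = 0.0174·9.36·(+0.81310) / (0.0305·(+0.85173)) = +5.0976 rad/s; magnitude 5.0976 rad/s.

5.10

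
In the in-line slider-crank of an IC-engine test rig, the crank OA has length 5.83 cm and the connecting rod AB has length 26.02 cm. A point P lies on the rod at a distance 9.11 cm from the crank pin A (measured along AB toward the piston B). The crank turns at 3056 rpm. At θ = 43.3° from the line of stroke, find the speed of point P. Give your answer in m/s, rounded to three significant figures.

16.2

ω = 320 rad/s.  Crank-pin speed |V_A| = rω = 18.657 m/s, perpendicular to OA.
Rod angle: sinφ = −(r/L) sinθ ⇒ φ = -8.839°; ω_rod = −rω cosθ/√(L²−r²sin²θ) = -52.811 rad/s.
V_P = V_A + ω_rod × AP, with AP = 0.0911 m along the rod.
Components: V_Px = −rω sinθ − a·ω_rod·sinφ = -13.535 m/s;  V_Py = rω cosθ + a·ω_rod·cosφ = +8.8243 m/s.
|V_P| = √(V_Px² + V_Py²) = 16.157 m/s.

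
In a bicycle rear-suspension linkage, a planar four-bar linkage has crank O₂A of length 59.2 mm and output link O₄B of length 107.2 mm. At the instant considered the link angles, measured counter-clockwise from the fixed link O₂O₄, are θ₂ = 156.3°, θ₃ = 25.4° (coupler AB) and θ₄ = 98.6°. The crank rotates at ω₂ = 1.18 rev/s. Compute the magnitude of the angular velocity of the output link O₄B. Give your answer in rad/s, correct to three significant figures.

ω₂ = 7.414 rad/s (from 1.18 rev/s).
Differentiating the loop-closure r₂e^{iθ₂}+r₃e^{iθ₃}=r₁+r₄e^{iθ₄} gives r₂ω₂e^{iθ₂}+r₃ω₃e^{iθ₃}=r₄ω₄e^{iθ₄}.
Eliminating the other unknown: ω₄ = r₂ω₂ sin(θ₂−θ₃) / [r₄ sin(θ₄−θ₃)].
Numerator sine = +0.75585; denominator sine = +0.95732.
Result = 0.0592·7.414·(+0.75585) / (0.1072·(+0.95732)) = +3.2327 rad/s; magnitude 3.2327 rad/s.

3.23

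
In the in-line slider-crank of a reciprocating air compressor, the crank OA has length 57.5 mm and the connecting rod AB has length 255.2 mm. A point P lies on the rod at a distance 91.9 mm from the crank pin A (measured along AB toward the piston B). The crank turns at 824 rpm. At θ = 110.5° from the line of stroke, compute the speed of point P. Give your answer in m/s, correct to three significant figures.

4.65

ω = 86.29 rad/s.  Crank-pin speed |V_A| = rω = 4.9616 m/s, perpendicular to OA.
Rod angle: sinφ = −(r/L) sinθ ⇒ φ = -12.184°; ω_rod = −rω cosθ/√(L²−r²sin²θ) = +6.9657 rad/s.
V_P = V_A + ω_rod × AP, with AP = 0.0919 m along the rod.
Components: V_Px = −rω sinθ − a·ω_rod·sinφ = -4.5123 m/s;  V_Py = rω cosθ + a·ω_rod·cosφ = -1.1119 m/s.
|V_P| = √(V_Px² + V_Py²) = 4.6473 m/s.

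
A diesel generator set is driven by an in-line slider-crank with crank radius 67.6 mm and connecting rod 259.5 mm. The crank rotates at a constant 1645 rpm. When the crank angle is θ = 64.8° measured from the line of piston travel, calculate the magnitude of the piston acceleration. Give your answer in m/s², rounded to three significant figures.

ω = 2π·1645/60 = 172.3 rad/s
x(θ) = r cosθ + √(L² − r² sin²θ); with ω constant, a = ω²·d²x/dθ².
d²x/dθ² = −r cosθ − r²(cos2θ)/√u − r⁴ sin²2θ/(4u^{3/2}),  u = L² − r² sin²θ = 0.0635989 m².
Substituting r = 0.0676 m, L = 0.2595 m, θ = 64.8°: d²x/dθ² = -0.017426 m.
a = ω²·d²x/dθ² = (172.3)²·(-0.017426) = -517.1 m/s²;  |a| = 517.1 m/s².

517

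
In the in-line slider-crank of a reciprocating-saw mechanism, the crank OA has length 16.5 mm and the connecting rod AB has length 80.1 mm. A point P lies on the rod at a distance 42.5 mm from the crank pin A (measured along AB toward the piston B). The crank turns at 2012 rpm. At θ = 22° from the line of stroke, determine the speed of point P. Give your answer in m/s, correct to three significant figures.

ω = 210.7 rad/s.  Crank-pin speed |V_A| = rω = 3.4765 m/s, perpendicular to OA.
Rod angle: sinφ = −(r/L) sinθ ⇒ φ = -4.426°; ω_rod = −rω cosθ/√(L²−r²sin²θ) = -40.362 rad/s.
V_P = V_A + ω_rod × AP, with AP = 0.0425 m along the rod.
Components: V_Px = −rω sinθ − a·ω_rod·sinφ = -1.4347 m/s;  V_Py = rω cosθ + a·ω_rod·cosφ = +1.5131 m/s.
|V_P| = √(V_Px² + V_Py²) = 2.0851 m/s.

2.09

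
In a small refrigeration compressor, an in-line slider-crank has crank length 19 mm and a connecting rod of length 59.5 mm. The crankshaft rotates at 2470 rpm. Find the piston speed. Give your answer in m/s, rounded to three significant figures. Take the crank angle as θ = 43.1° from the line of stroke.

4.16

ω = 2π·2470/60 = 258.7 rad/s
For an in-line slider-crank, x = r cosθ + √(L² − r² sin²θ), so v = −rω sinθ·[1 + r cosθ/√(L² − r² sin²θ)].
With r = 0.019 m, L = 0.0595 m, θ = 43.1°: √(L² − r² sin²θ) = 0.058066 m.
v = −0.019·258.7·0.68327·[1 + 0.019·0.73016/0.058066] = -4.1602 m/s.
|v| = 4.1602 m/s.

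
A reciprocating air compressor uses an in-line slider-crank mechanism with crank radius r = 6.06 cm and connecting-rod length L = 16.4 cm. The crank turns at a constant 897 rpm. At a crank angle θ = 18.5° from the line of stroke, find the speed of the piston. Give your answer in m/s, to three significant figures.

2.44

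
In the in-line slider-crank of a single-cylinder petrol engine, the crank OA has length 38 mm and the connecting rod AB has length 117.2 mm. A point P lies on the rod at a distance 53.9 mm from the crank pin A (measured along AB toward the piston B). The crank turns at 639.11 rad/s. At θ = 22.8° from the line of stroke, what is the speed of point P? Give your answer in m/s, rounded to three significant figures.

ω = 639.1 rad/s.  Crank-pin speed |V_A| = rω = 24.286 m/s, perpendicular to OA.
Rod angle: sinφ = −(r/L) sinθ ⇒ φ = -7.218°; ω_rod = −rω cosθ/√(L²−r²sin²θ) = -192.55 rad/s.
V_P = V_A + ω_rod × AP, with AP = 0.0539 m along the rod.
Components: V_Px = −rω sinθ − a·ω_rod·sinφ = -10.715 m/s;  V_Py = rω cosθ + a·ω_rod·cosφ = +12.092 m/s.
|V_P| = √(V_Px² + V_Py²) = 16.157 m/s.

16.2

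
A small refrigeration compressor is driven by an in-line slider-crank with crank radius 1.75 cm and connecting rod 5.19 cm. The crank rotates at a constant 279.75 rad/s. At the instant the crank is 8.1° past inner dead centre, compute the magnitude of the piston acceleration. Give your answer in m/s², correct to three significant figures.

ω = 279.8 rad/s
x(θ) = r cosθ + √(L² − r² sin²θ); with ω constant, a = ω²·d²x/dθ².
d²x/dθ² = −r cosθ − r²(cos2θ)/√u − r⁴ sin²2θ/(4u^{3/2}),  u = L² − r² sin²θ = 0.00268753 m².
Substituting r = 0.0175 m, L = 0.0519 m, θ = 8.1°: d²x/dθ² = -0.023011 m.
a = ω²·d²x/dθ² = (279.8)²·(-0.023011) = -1800.9 m/s²;  |a| = 1800.9 m/s².

1800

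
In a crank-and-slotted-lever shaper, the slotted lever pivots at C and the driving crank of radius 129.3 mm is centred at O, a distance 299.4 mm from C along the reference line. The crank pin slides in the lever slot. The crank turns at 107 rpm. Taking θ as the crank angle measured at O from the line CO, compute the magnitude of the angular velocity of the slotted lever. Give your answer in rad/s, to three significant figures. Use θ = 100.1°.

ω = 11.21 rad/s (from 107 rpm).
Crank pin A relative to C: A = (d + r cosθ, r sinθ); lever angle φ = atan2(r sinθ, d + r cosθ).
Differentiating tanφ: φ̇ = rω(d cosθ + r)/(d² + r² + 2dr cosθ).
d² + r² + 2dr cosθ = |CA|² = 0.0927811 m²;  d cosθ + r = +0.076795 m.
|ω_lever| = |0.1293·11.21·+0.076795| / 0.0927811 = 1.1992 rad/s.

1.20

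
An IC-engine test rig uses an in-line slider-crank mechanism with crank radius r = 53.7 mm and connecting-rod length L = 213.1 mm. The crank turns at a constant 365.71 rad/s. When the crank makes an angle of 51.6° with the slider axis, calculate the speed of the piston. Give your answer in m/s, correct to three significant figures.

ω = 365.7 rad/s
For an in-line slider-crank, x = r cosθ + √(L² − r² sin²θ), so v = −rω sinθ·[1 + r cosθ/√(L² − r² sin²θ)].
With r = 0.0537 m, L = 0.2131 m, θ = 51.6°: √(L² − r² sin²θ) = 0.2089 m.
v = −0.0537·365.7·0.78369·[1 + 0.0537·0.62115/0.2089] = -17.848 m/s.
|v| = 17.848 m/s.

17.8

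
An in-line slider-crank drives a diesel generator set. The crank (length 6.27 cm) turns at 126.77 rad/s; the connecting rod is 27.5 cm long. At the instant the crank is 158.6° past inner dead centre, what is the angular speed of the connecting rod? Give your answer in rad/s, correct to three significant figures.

ω = 126.8 rad/s
The rod makes angle φ with the slider axis where L sinφ = r sinθ; differentiating, L cosφ·φ̇ = r ω cosθ.
L cosφ = √(L² − r² sin²θ) = 0.27405 m.
|ω_rod| = r ω |cosθ| / √(L² − r² sin²θ) = 0.0627·126.8·0.93106/0.27405 = 27.004 rad/s.

27.0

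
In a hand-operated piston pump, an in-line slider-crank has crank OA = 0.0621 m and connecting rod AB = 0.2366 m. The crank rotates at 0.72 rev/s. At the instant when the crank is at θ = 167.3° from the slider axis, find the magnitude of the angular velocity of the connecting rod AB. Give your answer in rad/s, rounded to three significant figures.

1.16

ω = 4.524 rad/s (converted from 0.72 rev/s).
The rod makes angle φ with the slider axis where L sinφ = r sinθ; differentiating, L cosφ·φ̇ = r ω cosθ.
L cosφ = √(L² − r² sin²θ) = 0.23621 m.
|ω_rod| = r ω |cosθ| / √(L² − r² sin²θ) = 0.0621·4.524·0.97553/0.23621 = 1.1603 rad/s.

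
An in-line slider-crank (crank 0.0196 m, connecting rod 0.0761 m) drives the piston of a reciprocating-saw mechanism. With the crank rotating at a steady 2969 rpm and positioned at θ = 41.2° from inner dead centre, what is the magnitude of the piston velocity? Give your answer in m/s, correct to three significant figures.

4.80

ω = 2π·2969/60 = 310.9 rad/s
For an in-line slider-crank, x = r cosθ + √(L² − r² sin²θ), so v = −rω sinθ·[1 + r cosθ/√(L² − r² sin²θ)].
With r = 0.0196 m, L = 0.0761 m, θ = 41.2°: √(L² − r² sin²θ) = 0.074997 m.
v = −0.0196·310.9·0.65869·[1 + 0.0196·0.75241/0.074997] = -4.8033 m/s.
|v| = 4.8033 m/s.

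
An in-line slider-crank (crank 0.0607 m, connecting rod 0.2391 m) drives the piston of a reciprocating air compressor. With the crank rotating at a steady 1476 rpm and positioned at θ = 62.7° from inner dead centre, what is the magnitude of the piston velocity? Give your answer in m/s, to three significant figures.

9.33

ω = 2π·1476/60 = 154.6 rad/s
For an in-line slider-crank, x = r cosθ + √(L² − r² sin²θ), so v = −rω sinθ·[1 + r cosθ/√(L² − r² sin²θ)].
With r = 0.0607 m, L = 0.2391 m, θ = 62.7°: √(L² − r² sin²θ) = 0.23294 m.
v = −0.0607·154.6·0.88862·[1 + 0.0607·0.45865/0.23294] = -9.3336 m/s.
|v| = 9.3336 m/s.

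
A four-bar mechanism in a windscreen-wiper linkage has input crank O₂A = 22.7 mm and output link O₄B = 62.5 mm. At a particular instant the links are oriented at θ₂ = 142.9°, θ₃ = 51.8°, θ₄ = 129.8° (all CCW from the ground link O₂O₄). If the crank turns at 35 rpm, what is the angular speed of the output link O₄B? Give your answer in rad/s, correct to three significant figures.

1.36

ω₂ = 3.665 rad/s (from 35 rpm).
Differentiating the loop-closure r₂e^{iθ₂}+r₃e^{iθ₃}=r₁+r₄e^{iθ₄} gives r₂ω₂e^{iθ₂}+r₃ω₃e^{iθ₃}=r₄ω₄e^{iθ₄}.
Eliminating the other unknown: ω₄ = r₂ω₂ sin(θ₂−θ₃) / [r₄ sin(θ₄−θ₃)].
Numerator sine = +0.99982; denominator sine = +0.97815.
Result = 0.0227·3.665·(+0.99982) / (0.0625·(+0.97815)) = +1.3607 rad/s; magnitude 1.3607 rad/s.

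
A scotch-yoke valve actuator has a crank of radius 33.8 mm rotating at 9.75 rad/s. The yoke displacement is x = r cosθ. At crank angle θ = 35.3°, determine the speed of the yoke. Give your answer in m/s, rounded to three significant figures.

ω = 9.75 rad/s
x = r cosθ ⇒ ẋ = −rω sinθ.
|v| = rω|sinθ| = 0.0338·9.75·|sin 35.3°| = 0.19043 m/s.

0.190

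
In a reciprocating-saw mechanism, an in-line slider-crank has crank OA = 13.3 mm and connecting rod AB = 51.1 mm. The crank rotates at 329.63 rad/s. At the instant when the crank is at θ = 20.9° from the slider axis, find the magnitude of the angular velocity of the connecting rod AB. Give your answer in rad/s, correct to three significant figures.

ω = 329.6 rad/s
The rod makes angle φ with the slider axis where L sinφ = r sinθ; differentiating, L cosφ·φ̇ = r ω cosθ.
L cosφ = √(L² − r² sin²θ) = 0.050879 m.
|ω_rod| = r ω |cosθ| / √(L² − r² sin²θ) = 0.0133·329.6·0.93420/0.050879 = 80.497 rad/s.

80.5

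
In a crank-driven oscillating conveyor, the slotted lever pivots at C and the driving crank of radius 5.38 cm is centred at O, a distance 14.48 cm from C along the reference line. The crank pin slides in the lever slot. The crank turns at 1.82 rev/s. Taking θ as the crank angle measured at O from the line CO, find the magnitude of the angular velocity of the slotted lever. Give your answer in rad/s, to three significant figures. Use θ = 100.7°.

0.790

ω = 11.44 rad/s (from 1.82 rev/s).
Crank pin A relative to C: A = (d + r cosθ, r sinθ); lever angle φ = atan2(r sinθ, d + r cosθ).
Differentiating tanφ: φ̇ = rω(d cosθ + r)/(d² + r² + 2dr cosθ).
d² + r² + 2dr cosθ = |CA|² = 0.0209687 m²;  d cosθ + r = +0.026915 m.
|ω_lever| = |0.0538·11.44·+0.026915| / 0.0209687 = 0.7897 rad/s.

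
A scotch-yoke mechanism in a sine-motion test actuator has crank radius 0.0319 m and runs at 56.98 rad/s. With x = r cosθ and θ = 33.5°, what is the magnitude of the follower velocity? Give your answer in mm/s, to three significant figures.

1000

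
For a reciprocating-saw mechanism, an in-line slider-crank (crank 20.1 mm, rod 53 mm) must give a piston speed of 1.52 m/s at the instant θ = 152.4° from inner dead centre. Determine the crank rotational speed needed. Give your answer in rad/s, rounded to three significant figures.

248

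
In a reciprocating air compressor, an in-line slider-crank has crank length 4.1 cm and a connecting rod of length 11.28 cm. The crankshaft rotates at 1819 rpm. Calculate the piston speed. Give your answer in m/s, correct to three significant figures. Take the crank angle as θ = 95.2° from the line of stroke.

7.50

ω = 2π·1819/60 = 190.5 rad/s
For an in-line slider-crank, x = r cosθ + √(L² − r² sin²θ), so v = −rω sinθ·[1 + r cosθ/√(L² − r² sin²θ)].
With r = 0.041 m, L = 0.1128 m, θ = 95.2°: √(L² − r² sin²θ) = 0.10515 m.
v = −0.041·190.5·0.99588·[1 + 0.041·-0.09063/0.10515] = -7.5029 m/s.
|v| = 7.5029 m/s.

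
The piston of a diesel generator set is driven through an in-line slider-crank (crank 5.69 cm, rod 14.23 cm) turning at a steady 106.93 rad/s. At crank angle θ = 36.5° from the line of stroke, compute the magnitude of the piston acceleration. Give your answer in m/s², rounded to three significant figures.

612

ω = 106.9 rad/s
x(θ) = r cosθ + √(L² − r² sin²θ); with ω constant, a = ω²·d²x/dθ².
d²x/dθ² = −r cosθ − r²(cos2θ)/√u − r⁴ sin²2θ/(4u^{3/2}),  u = L² − r² sin²θ = 0.0191038 m².
Substituting r = 0.0569 m, L = 0.1423 m, θ = 36.5°: d²x/dθ² = -0.053496 m.
a = ω²·d²x/dθ² = (106.9)²·(-0.053496) = -611.67 m/s²;  |a| = 611.67 m/s².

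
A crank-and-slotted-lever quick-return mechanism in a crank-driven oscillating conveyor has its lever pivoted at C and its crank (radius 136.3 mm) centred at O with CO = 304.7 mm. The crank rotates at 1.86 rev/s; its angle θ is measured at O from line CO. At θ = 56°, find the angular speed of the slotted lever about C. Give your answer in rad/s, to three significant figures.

3.09

ω = 11.69 rad/s (from 1.86 rev/s).
Crank pin A relative to C: A = (d + r cosθ, r sinθ); lever angle φ = atan2(r sinθ, d + r cosθ).
Differentiating tanφ: φ̇ = rω(d cosθ + r)/(d² + r² + 2dr cosθ).
d² + r² + 2dr cosθ = |CA|² = 0.157867 m²;  d cosθ + r = +0.30669 m.
|ω_lever| = |0.1363·11.69·+0.30669| / 0.157867 = 3.0945 rad/s.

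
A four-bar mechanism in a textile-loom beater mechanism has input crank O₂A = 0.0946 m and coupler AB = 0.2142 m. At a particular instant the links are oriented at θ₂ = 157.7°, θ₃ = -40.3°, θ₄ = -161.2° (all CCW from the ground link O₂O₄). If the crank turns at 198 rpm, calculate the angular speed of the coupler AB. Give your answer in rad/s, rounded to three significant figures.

7.02

ω₂ = 20.73 rad/s (from 198 rpm).
Differentiating the loop-closure r₂e^{iθ₂}+r₃e^{iθ₃}=r₁+r₄e^{iθ₄} gives r₂ω₂e^{iθ₂}+r₃ω₃e^{iθ₃}=r₄ω₄e^{iθ₄}.
Eliminating the other unknown: ω₃ = r₂ω₂ sin(θ₄−θ₂) / [r₃ sin(θ₃−θ₄)].
Numerator sine = +0.65738; denominator sine = +0.85806.
Result = 0.0946·20.73·(+0.65738) / (0.2142·(+0.85806)) = +7.0155 rad/s; magnitude 7.0155 rad/s.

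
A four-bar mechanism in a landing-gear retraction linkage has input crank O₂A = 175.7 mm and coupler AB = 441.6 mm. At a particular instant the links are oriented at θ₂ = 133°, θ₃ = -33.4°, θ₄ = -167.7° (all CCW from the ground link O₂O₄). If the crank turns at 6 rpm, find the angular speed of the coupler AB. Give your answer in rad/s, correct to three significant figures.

ω₂ = 0.6283 rad/s (from 6 rpm).
Differentiating the loop-closure r₂e^{iθ₂}+r₃e^{iθ₃}=r₁+r₄e^{iθ₄} gives r₂ω₂e^{iθ₂}+r₃ω₃e^{iθ₃}=r₄ω₄e^{iθ₄}.
Eliminating the other unknown: ω₃ = r₂ω₂ sin(θ₄−θ₂) / [r₃ sin(θ₃−θ₄)].
Numerator sine = +0.85985; denominator sine = +0.71569.
Result = 0.1757·0.6283·(+0.85985) / (0.4416·(+0.71569)) = +0.30034 rad/s; magnitude 0.30034 rad/s.

0.300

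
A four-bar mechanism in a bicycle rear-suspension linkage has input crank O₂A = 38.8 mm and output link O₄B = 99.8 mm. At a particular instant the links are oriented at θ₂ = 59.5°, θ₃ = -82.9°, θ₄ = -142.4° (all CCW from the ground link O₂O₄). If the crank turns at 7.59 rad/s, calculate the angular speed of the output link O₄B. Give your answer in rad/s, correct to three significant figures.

ω₂ = 7.59 rad/s
Differentiating the loop-closure r₂e^{iθ₂}+r₃e^{iθ₃}=r₁+r₄e^{iθ₄} gives r₂ω₂e^{iθ₂}+r₃ω₃e^{iθ₃}=r₄ω₄e^{iθ₄}.
Eliminating the other unknown: ω₄ = r₂ω₂ sin(θ₂−θ₃) / [r₄ sin(θ₄−θ₃)].
Numerator sine = +0.61015; denominator sine = -0.86163.
Result = 0.0388·7.59·(+0.61015) / (0.0998·(-0.86163)) = -2.0896 rad/s; magnitude 2.0896 rad/s.

2.09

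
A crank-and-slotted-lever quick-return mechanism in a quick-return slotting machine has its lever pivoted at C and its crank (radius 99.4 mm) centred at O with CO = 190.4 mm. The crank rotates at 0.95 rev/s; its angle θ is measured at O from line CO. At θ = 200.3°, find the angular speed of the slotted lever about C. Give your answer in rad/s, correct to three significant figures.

4.42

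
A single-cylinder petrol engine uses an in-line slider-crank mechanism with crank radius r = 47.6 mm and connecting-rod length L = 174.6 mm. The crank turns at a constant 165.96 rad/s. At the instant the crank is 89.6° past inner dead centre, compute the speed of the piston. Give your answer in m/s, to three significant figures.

ω = 166 rad/s
For an in-line slider-crank, x = r cosθ + √(L² − r² sin²θ), so v = −rω sinθ·[1 + r cosθ/√(L² − r² sin²θ)].
With r = 0.0476 m, L = 0.1746 m, θ = 89.6°: √(L² − r² sin²θ) = 0.16799 m.
v = −0.0476·166·0.99998·[1 + 0.0476·0.00698/0.16799] = -7.9151 m/s.
|v| = 7.9151 m/s.

7.92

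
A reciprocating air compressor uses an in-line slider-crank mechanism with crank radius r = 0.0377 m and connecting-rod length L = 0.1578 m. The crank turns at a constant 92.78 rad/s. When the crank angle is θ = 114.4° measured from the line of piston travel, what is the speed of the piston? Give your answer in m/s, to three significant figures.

2.86

ω = 92.78 rad/s
For an in-line slider-crank, x = r cosθ + √(L² − r² sin²θ), so v = −rω sinθ·[1 + r cosθ/√(L² − r² sin²θ)].
With r = 0.0377 m, L = 0.1578 m, θ = 114.4°: √(L² − r² sin²θ) = 0.15402 m.
v = −0.0377·92.78·0.91068·[1 + 0.0377·-0.41310/0.15402] = -2.8633 m/s.
|v| = 2.8633 m/s.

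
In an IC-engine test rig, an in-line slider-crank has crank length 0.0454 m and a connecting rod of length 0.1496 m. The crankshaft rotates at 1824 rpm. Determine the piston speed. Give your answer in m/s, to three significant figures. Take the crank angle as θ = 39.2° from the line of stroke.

ω = 2π·1824/60 = 191 rad/s
For an in-line slider-crank, x = r cosθ + √(L² − r² sin²θ), so v = −rω sinθ·[1 + r cosθ/√(L² − r² sin²θ)].
With r = 0.0454 m, L = 0.1496 m, θ = 39.2°: √(L² − r² sin²θ) = 0.14682 m.
v = −0.0454·191·0.63203·[1 + 0.0454·0.77494/0.14682] = -6.7942 m/s.
|v| = 6.7942 m/s.

6.79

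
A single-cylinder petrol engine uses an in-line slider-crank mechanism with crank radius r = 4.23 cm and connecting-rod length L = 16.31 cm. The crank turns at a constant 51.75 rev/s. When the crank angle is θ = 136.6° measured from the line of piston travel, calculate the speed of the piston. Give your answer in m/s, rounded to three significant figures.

ω = 2π·51.7 = 325.2 rad/s
For an in-line slider-crank, x = r cosθ + √(L² − r² sin²θ), so v = −rω sinθ·[1 + r cosθ/√(L² − r² sin²θ)].
With r = 0.0423 m, L = 0.1631 m, θ = 136.6°: √(L² − r² sin²θ) = 0.16049 m.
v = −0.0423·325.2·0.68709·[1 + 0.0423·-0.72657/0.16049] = -7.6405 m/s.
|v| = 7.6405 m/s.

7.64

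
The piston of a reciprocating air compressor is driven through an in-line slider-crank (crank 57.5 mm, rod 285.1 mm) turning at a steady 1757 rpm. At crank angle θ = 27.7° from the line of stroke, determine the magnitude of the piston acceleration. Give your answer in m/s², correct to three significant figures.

1950

ω = 2π·1757/60 = 184 rad/s
x(θ) = r cosθ + √(L² − r² sin²θ); with ω constant, a = ω²·d²x/dθ².
d²x/dθ² = −r cosθ − r²(cos2θ)/√u − r⁴ sin²2θ/(4u^{3/2}),  u = L² − r² sin²θ = 0.0805676 m².
Substituting r = 0.0575 m, L = 0.2851 m, θ = 27.7°: d²x/dθ² = -0.057605 m.
a = ω²·d²x/dθ² = (184)²·(-0.057605) = -1950.1 m/s²;  |a| = 1950.1 m/s².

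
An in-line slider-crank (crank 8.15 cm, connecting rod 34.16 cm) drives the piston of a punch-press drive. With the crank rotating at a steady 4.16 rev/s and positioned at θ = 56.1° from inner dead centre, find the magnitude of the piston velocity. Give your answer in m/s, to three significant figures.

2.01

ω = 2π·4.16 = 26.14 rad/s
For an in-line slider-crank, x = r cosθ + √(L² − r² sin²θ), so v = −rω sinθ·[1 + r cosθ/√(L² − r² sin²θ)].
With r = 0.0815 m, L = 0.3416 m, θ = 56.1°: √(L² − r² sin²θ) = 0.33484 m.
v = −0.0815·26.14·0.83001·[1 + 0.0815·0.55775/0.33484] = -2.0082 m/s.
|v| = 2.0082 m/s.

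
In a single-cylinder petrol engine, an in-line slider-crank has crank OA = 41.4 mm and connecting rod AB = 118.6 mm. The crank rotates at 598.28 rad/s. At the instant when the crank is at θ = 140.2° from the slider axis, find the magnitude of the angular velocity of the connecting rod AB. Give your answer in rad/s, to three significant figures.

ω = 598.3 rad/s
The rod makes angle φ with the slider axis where L sinφ = r sinθ; differentiating, L cosφ·φ̇ = r ω cosθ.
L cosφ = √(L² − r² sin²θ) = 0.1156 m.
|ω_rod| = r ω |cosθ| / √(L² − r² sin²θ) = 0.0414·598.3·0.76828/0.1156 = 164.61 rad/s.

165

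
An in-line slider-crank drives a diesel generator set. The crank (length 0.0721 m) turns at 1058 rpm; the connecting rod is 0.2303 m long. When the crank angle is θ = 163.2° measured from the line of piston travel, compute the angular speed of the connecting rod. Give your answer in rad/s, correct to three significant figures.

ω = 110.8 rad/s (converted from 1058 rpm).
The rod makes angle φ with the slider axis where L sinφ = r sinθ; differentiating, L cosφ·φ̇ = r ω cosθ.
L cosφ = √(L² − r² sin²θ) = 0.22936 m.
|ω_rod| = r ω |cosθ| / √(L² − r² sin²θ) = 0.0721·110.8·0.95732/0.22936 = 33.342 rad/s.

33.3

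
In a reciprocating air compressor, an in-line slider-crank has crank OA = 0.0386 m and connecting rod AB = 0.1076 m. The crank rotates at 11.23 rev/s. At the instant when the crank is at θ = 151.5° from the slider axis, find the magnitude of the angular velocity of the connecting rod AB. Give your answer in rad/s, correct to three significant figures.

ω = 70.56 rad/s (converted from 11.23 rev/s).
The rod makes angle φ with the slider axis where L sinφ = r sinθ; differentiating, L cosφ·φ̇ = r ω cosθ.
L cosφ = √(L² − r² sin²θ) = 0.10601 m.
|ω_rod| = r ω |cosθ| / √(L² − r² sin²θ) = 0.0386·70.56·0.87882/0.10601 = 22.578 rad/s.

22.6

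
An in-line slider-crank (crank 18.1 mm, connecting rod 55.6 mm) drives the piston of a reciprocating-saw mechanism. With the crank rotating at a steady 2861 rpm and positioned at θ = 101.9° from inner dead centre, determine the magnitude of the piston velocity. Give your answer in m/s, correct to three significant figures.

ω = 2π·2861/60 = 299.6 rad/s
For an in-line slider-crank, x = r cosθ + √(L² − r² sin²θ), so v = −rω sinθ·[1 + r cosθ/√(L² − r² sin²θ)].
With r = 0.0181 m, L = 0.0556 m, θ = 101.9°: √(L² − r² sin²θ) = 0.052704 m.
v = −0.0181·299.6·0.97851·[1 + 0.0181·-0.20620/0.052704] = -4.9305 m/s.
|v| = 4.9305 m/s.

4.93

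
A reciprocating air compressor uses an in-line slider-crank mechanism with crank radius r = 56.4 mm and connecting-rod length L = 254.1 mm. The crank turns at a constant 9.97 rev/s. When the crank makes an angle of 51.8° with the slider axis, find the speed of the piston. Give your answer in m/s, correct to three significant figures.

3.16

ω = 2π·9.97 = 62.64 rad/s
For an in-line slider-crank, x = r cosθ + √(L² − r² sin²θ), so v = −rω sinθ·[1 + r cosθ/√(L² − r² sin²θ)].
With r = 0.0564 m, L = 0.2541 m, θ = 51.8°: √(L² − r² sin²θ) = 0.2502 m.
v = −0.0564·62.64·0.78586·[1 + 0.0564·0.61841/0.2502] = -3.1635 m/s.
|v| = 3.1635 m/s.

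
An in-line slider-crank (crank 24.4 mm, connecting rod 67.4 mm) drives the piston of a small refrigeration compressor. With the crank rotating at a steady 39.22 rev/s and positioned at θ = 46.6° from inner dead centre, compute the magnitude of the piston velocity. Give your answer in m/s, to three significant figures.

ω = 2π·39.2 = 246.4 rad/s
For an in-line slider-crank, x = r cosθ + √(L² − r² sin²θ), so v = −rω sinθ·[1 + r cosθ/√(L² − r² sin²θ)].
With r = 0.0244 m, L = 0.0674 m, θ = 46.6°: √(L² − r² sin²θ) = 0.065027 m.
v = −0.0244·246.4·0.72657·[1 + 0.0244·0.68709/0.065027] = -5.4951 m/s.
|v| = 5.4951 m/s.

5.50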